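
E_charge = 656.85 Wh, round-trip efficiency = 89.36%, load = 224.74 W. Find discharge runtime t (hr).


Step 1: E_discharge = eta/100 * E_charge = 89.36/100 * 656.85 = 586.96 Wh
Step 2: t = E_discharge / P = 586.96 / 224.74 = 2.612 hr

2.612 hr


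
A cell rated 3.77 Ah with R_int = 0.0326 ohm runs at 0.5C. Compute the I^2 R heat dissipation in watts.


Step 1: I = C_rate * capacity = 0.5 * 3.77 = 1.885 A
Step 2: Q = I^2 * R = 1.885^2 * 0.0326 = 3.5532 * 0.0326 = 0.1158 W

0.1158 W


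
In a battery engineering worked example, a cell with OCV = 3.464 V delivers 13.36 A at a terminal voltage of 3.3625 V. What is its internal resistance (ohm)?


R = (OCV - V) / I = (3.464 - 3.3625) / 13.36 = 0.007597 ohm

0.007597 ohm


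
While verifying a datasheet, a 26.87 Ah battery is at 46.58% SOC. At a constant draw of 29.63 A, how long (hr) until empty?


Step 1: remaining = SOC/100 * C_total = 46.58/100 * 26.87 = 12.516 Ah
Step 2: t = remaining / I = 12.516 / 29.63 = 0.4224 hr

0.4224 hr


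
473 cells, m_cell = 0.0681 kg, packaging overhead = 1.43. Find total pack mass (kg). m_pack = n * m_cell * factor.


Cell mass sum = 473 * 0.0681 = 32.211 kg
With overhead 1.43: m_pack = 32.211 * 1.43 = 46.06 kg

46.06 kg


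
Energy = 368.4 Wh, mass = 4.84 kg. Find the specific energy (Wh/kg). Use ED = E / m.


Specific energy = 368.4 Wh / 4.84 kg = 76.12 Wh/kg

76.12 Wh/kg


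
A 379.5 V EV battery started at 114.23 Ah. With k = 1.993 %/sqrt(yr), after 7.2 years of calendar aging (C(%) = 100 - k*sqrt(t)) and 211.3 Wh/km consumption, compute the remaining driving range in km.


Step 1: capacity retention = 100 - 1.993 * sqrt(7.2) = 100 - 1.993 * 2.6833 = 94.652%
Step 2: C_now = 114.23 * 94.652/100 = 108.12 Ah
Step 3: E_pack = V * C_now = 379.5 * 108.12 = 41032 Wh
Step 4: range = E_pack / consumption = 41032 / 211.3 = 194.2 km

194.2 km


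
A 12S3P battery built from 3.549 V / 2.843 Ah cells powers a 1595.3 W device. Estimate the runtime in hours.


Step 1: E_pack = Ns * V_cell * Np * C_cell = 12 * 3.549 * 3 * 2.843 = 363.23 Wh
Step 2: t = E_pack / P = 363.23 / 1595.3 = 0.2277 hr

0.2277 hr


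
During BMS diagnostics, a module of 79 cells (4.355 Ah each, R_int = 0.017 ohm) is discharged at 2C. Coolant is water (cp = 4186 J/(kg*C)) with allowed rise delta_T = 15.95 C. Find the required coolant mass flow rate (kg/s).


Step 1: I = 2 * 4.355 = 8.71 A
Step 2: Q_cell = I^2 * R = 8.71^2 * 0.017 = 1.2897 W
Step 3: Q_total = 79 * 1.2897 = 101.89 W
Step 4: m_dot = Q_total / (cp * dT) = 101.89 / (4186 * 15.95) = 0.001526 kg/s

0.001526 kg/s


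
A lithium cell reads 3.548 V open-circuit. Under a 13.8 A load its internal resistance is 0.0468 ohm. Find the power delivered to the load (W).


Step 1: V_terminal = OCV - I*R = 3.548 - 13.8 * 0.0468 = 2.9022 V
Step 2: P_out = V_terminal * I = 2.9022 * 13.8 = 40.05 W

40.05 W


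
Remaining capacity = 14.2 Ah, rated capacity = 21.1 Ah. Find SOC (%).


SOC = (remaining / total) * 100 = (14.2 / 21.1) * 100 = 67.30%

67.30%


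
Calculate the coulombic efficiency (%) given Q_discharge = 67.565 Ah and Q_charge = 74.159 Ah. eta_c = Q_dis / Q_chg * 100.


eta_c = Q_dis / Q_chg * 100 = 67.565 / 74.159 * 100 = 91.11%

91.11%


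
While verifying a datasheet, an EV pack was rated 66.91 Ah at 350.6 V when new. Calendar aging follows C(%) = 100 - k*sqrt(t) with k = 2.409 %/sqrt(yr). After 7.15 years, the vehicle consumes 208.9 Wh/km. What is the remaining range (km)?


Step 1: capacity retention = 100 - 2.409 * sqrt(7.15) = 100 - 2.409 * 2.6739 = 93.559%
Step 2: C_now = 66.91 * 93.559/100 = 62.6 Ah
Step 3: E_pack = V * C_now = 350.6 * 62.6 = 21948 Wh
Step 4: range = E_pack / consumption = 21948 / 208.9 = 105.1 km

105.1 km


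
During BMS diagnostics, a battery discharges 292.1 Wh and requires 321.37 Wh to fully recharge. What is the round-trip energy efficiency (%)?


eta_e = E_dis / E_chg * 100 = 292.1 / 321.37 * 100 = 90.89%

90.89%


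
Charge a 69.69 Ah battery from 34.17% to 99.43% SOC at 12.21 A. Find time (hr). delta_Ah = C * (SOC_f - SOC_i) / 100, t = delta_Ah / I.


Step 1: dSOC = 99.43% - 34.17% = 65.26%
Step 2: delta_Ah = 69.69 * 65.26 / 100 = 45.48 Ah
Step 3: t = 45.48 / 12.21 = 3.725 hr

3.725 hr


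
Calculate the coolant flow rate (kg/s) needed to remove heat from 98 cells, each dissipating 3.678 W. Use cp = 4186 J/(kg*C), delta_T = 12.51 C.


Step 1: Total heat Q = 98 * 3.678 W = 360.44 W
Step 2: denom = cp * dT = 4186 * 12.51 = 52367
Step 3: m_dot = 360.44 / 52367 = 0.006883 kg/s

0.006883 kg/s


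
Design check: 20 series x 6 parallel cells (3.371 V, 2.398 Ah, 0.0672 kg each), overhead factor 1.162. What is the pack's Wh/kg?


Step 1: V_pack = 20 * 3.371 = 67.42 V
Step 2: C_pack = 6 * 2.398 = 14.388 Ah
Step 3: E_pack = V_pack * C_pack = 67.42 * 14.388 = 970.04 Wh
Step 4: m_pack = 20 * 6 * 0.0672 * 1.162 = 9.3704 kg
Step 5: ED = E_pack / m_pack = 970.04 / 9.3704 = 103.5 Wh/kg

103.5 Wh/kg


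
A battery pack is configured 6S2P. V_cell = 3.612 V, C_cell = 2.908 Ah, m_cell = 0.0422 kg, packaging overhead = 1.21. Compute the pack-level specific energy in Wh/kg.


Step 1: V_pack = 6 * 3.612 = 21.672 V
Step 2: C_pack = 2 * 2.908 = 5.816 Ah
Step 3: E_pack = V_pack * C_pack = 21.672 * 5.816 = 126.04 Wh
Step 4: m_pack = 6 * 2 * 0.0422 * 1.21 = 0.61274 kg
Step 5: ED = E_pack / m_pack = 126.04 / 0.61274 = 205.7 Wh/kg

205.7 Wh/kg


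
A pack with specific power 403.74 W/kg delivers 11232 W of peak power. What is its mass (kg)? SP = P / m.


m = P / SP = 11232 / 403.74 = 27.82 kg

27.82 kg


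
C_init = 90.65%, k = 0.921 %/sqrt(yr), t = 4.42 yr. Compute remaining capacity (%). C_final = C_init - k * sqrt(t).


Step 1: sqrt(4.42 yr) = 2.1024
Step 2: drop = 0.921 * 2.1024 = 1.9363
Step 3: C_final = 90.65 - 1.9363 = 88.71%

88.71%


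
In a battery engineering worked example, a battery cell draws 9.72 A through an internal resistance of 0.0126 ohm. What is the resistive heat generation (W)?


I^2 = 94.478
Q = 94.478 * 0.0126 = 1.190 W

1.190 W


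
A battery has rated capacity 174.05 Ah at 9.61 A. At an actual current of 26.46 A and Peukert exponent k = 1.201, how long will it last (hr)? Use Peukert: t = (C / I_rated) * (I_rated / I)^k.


Step 1: t_rated = C / I_rated = 174.05 / 9.61 = 18.111 hr
Step 2: ratio = 9.61 / 26.46 = 0.36319
Step 3: ratio^k = 0.36319^1.201 = 0.29629
Step 4: t = t_rated * ratio^k = 18.111 * 0.29629 = 5.366 hr

5.366 hr


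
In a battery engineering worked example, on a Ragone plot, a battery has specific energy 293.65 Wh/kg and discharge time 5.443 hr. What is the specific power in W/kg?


P_specific = E / t = 293.65 / 5.443 = 53.95 W/kg

53.95 W/kg


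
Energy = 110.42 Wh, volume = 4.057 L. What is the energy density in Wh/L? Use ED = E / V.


ED = E / V = 110.42 / 4.057 = 27.22 Wh/L

27.22 Wh/L


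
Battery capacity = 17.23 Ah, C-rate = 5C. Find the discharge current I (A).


At 5C: I = 5 * 17.23 Ah = 86.15 A

86.15 A


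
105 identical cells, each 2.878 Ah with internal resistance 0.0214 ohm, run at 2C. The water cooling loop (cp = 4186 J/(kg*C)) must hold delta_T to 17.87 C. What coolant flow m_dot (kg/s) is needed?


Step 1: I = 2 * 2.878 = 5.756 A
Step 2: Q_cell = I^2 * R = 5.756^2 * 0.0214 = 0.70901 W
Step 3: Q_total = 105 * 0.70901 = 74.446 W
Step 4: m_dot = Q_total / (cp * dT) = 74.446 / (4186 * 17.87) = 9.952e-04 kg/s

9.952e-04 kg/s


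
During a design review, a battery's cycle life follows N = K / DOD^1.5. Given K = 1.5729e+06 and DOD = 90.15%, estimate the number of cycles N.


DOD^1.5 = 855.95
N = K / DOD^1.5 = 1.5729e+06 / 855.95 = 1838

1838 cycles


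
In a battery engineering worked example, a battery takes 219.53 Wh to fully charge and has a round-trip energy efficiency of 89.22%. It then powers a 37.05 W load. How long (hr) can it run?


Step 1: E_discharge = eta/100 * E_charge = 89.22/100 * 219.53 = 195.86 Wh
Step 2: t = E_discharge / P = 195.86 / 37.05 = 5.286 hr

5.286 hr


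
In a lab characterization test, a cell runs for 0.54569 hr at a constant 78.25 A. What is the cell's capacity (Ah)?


C = I * t = 78.25 * 0.54569 = 42.70 Ah

42.70 Ah


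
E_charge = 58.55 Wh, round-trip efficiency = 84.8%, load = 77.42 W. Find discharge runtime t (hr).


Step 1: E_discharge = eta/100 * E_charge = 84.8/100 * 58.55 = 49.65 Wh
Step 2: t = E_discharge / P = 49.65 / 77.42 = 0.6413 hr

0.6413 hr


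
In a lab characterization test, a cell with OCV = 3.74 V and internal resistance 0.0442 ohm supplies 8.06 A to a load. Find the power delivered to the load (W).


Step 1: V_terminal = OCV - I*R = 3.74 - 8.06 * 0.0442 = 3.3837 V
Step 2: P_out = V_terminal * I = 3.3837 * 8.06 = 27.27 W

27.27 W


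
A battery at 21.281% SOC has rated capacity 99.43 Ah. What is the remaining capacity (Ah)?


remaining = SOC / 100 * total = 21.281 / 100 * 99.43 = 21.16 Ah

21.16 Ah


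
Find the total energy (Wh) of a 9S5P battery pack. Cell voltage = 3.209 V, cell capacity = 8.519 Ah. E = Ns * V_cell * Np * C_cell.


E = Ns * Vcell * Np * Ccell = 9 * 3.209 * 5 * 8.519 = 1230 Wh

1230 Wh


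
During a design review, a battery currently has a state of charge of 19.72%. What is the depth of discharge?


Complement of SOC: DOD = 100% - 19.72% = 80.28%

80.28%


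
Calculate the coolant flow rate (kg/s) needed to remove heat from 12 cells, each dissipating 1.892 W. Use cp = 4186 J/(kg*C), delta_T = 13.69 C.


Step 1: Total heat Q = 12 * 1.892 W = 22.704 W
Step 2: denom = cp * dT = 4186 * 13.69 = 57306
Step 3: m_dot = 22.704 / 57306 = 3.962e-04 kg/s

3.962e-04 kg/s


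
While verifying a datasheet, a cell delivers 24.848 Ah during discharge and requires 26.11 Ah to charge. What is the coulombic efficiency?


Coulombic efficiency = 24.848/26.11 * 100% = 95.17%

95.17%


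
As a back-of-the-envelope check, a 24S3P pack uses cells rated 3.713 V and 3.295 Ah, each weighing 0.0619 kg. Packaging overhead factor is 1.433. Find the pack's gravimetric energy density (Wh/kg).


Step 1: V_pack = 24 * 3.713 = 89.112 V
Step 2: C_pack = 3 * 3.295 = 9.885 Ah
Step 3: E_pack = V_pack * C_pack = 89.112 * 9.885 = 880.87 Wh
Step 4: m_pack = 24 * 3 * 0.0619 * 1.433 = 6.3866 kg
Step 5: ED = E_pack / m_pack = 880.87 / 6.3866 = 137.9 Wh/kg

137.9 Wh/kg


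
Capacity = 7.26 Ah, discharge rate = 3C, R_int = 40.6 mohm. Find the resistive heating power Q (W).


Convert: R = 40.6 mohm = 0.0406 ohm
Step 1: I = C_rate * capacity = 3 * 7.26 = 21.78 A
Step 2: Q = I^2 * R = 21.78^2 * 0.0406 = 474.37 * 0.0406 = 19.26 W

19.26 W


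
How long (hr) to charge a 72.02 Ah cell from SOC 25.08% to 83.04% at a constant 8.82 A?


delta_Ah = 72.02 * (83.04 - 25.08) / 100 = 41.743 Ah
t = delta_Ah / I = 41.743 / 8.82 = 4.733 hr

4.733 hr


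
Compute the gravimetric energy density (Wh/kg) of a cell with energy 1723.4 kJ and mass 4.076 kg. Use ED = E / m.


Convert: E = 1723.4 kJ = 478.72 Wh
ED = E / m = 478.72 / 4.076 = 117.4 Wh/kg

117.4 Wh/kg


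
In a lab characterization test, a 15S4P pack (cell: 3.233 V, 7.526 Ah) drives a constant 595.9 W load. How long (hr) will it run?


Step 1: E_pack = Ns * V_cell * Np * C_cell = 15 * 3.233 * 4 * 7.526 = 1459.9 Wh
Step 2: t = E_pack / P = 1459.9 / 595.9 = 2.450 hr

2.450 hr


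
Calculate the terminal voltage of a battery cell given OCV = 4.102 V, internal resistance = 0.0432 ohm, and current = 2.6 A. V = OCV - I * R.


V = OCV - I*R = 4.102 - 2.6 * 0.0432 = 3.990 V

3.990 V


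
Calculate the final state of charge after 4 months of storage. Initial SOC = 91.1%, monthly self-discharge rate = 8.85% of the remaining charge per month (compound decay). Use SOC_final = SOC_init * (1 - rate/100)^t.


decay = (1 - 8.85/100)^4 = 0.69028
SOC_final = 91.1 * 0.69028 = 62.88%

62.88%


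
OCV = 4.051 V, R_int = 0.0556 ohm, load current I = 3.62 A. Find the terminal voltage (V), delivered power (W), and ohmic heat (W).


Step 1: V_terminal = OCV - I*R = 4.051 - 3.62 * 0.0556 = 3.8497 V
Step 2: P_out = V_terminal * I = 3.8497 * 3.62 = 13.94 W
Step 3: Q = I^2 * R = 3.62^2 * 0.0556 = 0.7286 W

V=3.8497 V, P=13.94 W, Q=0.7286 W


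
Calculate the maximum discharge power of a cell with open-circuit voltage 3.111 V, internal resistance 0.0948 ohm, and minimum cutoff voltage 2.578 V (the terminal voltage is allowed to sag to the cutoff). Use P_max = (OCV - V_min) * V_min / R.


dV = OCV - V_min = 0.533 V (so I_max = dV / R)
P_max = dV * V_min / R = 0.533 * 2.578 / 0.0948 = 14.49 W

14.49 W


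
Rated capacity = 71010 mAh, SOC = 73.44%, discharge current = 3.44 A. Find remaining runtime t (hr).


Convert: C_total = 71010 mAh = 71.01 Ah
Step 1: remaining = SOC/100 * C_total = 73.44/100 * 71.01 = 52.15 Ah
Step 2: t = remaining / I = 52.15 / 3.44 = 15.16 hr

15.16 hr


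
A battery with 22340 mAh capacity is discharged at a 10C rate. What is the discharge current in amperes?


Convert: capacity = 22340 mAh = 22.34 Ah
I = C_rate * capacity = 10 * 22.34 = 223.4 A

223.4 A


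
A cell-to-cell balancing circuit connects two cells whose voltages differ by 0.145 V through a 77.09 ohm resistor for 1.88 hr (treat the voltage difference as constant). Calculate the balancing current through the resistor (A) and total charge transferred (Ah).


I_bal = dV / R = 0.145 / 77.09 = 0.0018809 A
Q = I_bal * t = 0.0018809 * 1.88 = 0.003536 Ah

I=0.0018809 A, Q=0.003536 Ah


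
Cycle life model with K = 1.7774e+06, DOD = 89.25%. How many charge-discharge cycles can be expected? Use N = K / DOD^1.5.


Step 1: DOD^1.5 = 89.25^1.5 = 843.16
Step 2: N = 1.7774e+06 / 843.16 = 2108 cycles

2108 cycles


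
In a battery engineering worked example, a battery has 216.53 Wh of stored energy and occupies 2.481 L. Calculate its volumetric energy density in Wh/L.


ED = E / V = 216.53 / 2.481 = 87.28 Wh/L

87.28 Wh/L


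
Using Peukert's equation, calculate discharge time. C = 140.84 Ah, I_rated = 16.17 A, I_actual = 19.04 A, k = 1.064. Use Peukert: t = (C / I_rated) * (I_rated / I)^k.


t_rated = C / I_rated = 140.84 / 16.17 = 8.71 hr
(I_rated/I)^k = (0.84926)^1.064 = 0.84043
t = t_rated * (I_rated/I)^k = 8.71 * 0.84043 = 7.320 hr

7.320 hr


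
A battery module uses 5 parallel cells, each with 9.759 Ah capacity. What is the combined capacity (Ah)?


Parallel capacities add: 5 * 9.759 Ah = 48.795 Ah

48.795 Ah


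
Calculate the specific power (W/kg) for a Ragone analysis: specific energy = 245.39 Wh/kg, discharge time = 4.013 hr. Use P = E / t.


Specific power = 245.39 Wh/kg / 4.013 hr = 61.15 W/kg

61.15 W/kg


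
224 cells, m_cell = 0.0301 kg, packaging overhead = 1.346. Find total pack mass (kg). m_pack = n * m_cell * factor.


m_pack = n * m_cell * overhead = 224 * 0.0301 * 1.346 = 9.075 kg

9.075 kg


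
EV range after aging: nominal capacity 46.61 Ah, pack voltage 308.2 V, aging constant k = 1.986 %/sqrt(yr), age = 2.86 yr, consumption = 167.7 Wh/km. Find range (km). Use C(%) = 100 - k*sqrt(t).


Step 1: capacity retention = 100 - 1.986 * sqrt(2.86) = 100 - 1.986 * 1.6912 = 96.641%
Step 2: C_now = 46.61 * 96.641/100 = 45.044 Ah
Step 3: E_pack = V * C_now = 308.2 * 45.044 = 13883 Wh
Step 4: range = E_pack / consumption = 13883 / 167.7 = 82.78 km

82.78 km


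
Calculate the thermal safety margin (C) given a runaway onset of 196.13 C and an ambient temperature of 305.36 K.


Convert: T_ambient = 305.36 K = 32.21 C
margin = 196.13 - 32.21 = 163.92 C

163.92 C


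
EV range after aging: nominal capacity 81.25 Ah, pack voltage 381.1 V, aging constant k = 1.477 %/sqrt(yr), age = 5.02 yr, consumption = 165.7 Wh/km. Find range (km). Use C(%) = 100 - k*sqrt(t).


Step 1: capacity retention = 100 - 1.477 * sqrt(5.02) = 100 - 1.477 * 2.2405 = 96.691%
Step 2: C_now = 81.25 * 96.691/100 = 78.561 Ah
Step 3: E_pack = V * C_now = 381.1 * 78.561 = 29940 Wh
Step 4: range = E_pack / consumption = 29940 / 165.7 = 180.7 km

180.7 km


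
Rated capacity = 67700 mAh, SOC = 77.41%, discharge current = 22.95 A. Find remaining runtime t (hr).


Convert: C_total = 67700 mAh = 67.7 Ah
Step 1: remaining = SOC/100 * C_total = 77.41/100 * 67.7 = 52.407 Ah
Step 2: t = remaining / I = 52.407 / 22.95 = 2.284 hr

2.284 hr


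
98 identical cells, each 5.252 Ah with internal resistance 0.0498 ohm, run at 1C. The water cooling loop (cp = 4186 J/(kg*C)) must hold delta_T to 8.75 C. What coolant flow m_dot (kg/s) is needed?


Step 1: I = 1 * 5.252 = 5.252 A
Step 2: Q_cell = I^2 * R = 5.252^2 * 0.0498 = 1.3737 W
Step 3: Q_total = 98 * 1.3737 = 134.62 W
Step 4: m_dot = Q_total / (cp * dT) = 134.62 / (4186 * 8.75) = 0.003675 kg/s

0.003675 kg/s


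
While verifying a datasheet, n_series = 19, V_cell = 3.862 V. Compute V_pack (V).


Series voltages add: 19 * 3.862 V = 73.378 V

73.378 V


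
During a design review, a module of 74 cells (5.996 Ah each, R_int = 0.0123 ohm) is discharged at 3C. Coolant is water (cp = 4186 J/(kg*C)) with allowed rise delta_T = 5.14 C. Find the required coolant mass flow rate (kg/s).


Step 1: I = 3 * 5.996 = 17.988 A
Step 2: Q_cell = I^2 * R = 17.988^2 * 0.0123 = 3.9799 W
Step 3: Q_total = 74 * 3.9799 = 294.51 W
Step 4: m_dot = Q_total / (cp * dT) = 294.51 / (4186 * 5.14) = 0.01369 kg/s

0.01369 kg/s


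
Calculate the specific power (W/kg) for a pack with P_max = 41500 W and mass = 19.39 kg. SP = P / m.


SP = P / m = 41500 / 19.39 = 2140 W/kg

2140 W/kg


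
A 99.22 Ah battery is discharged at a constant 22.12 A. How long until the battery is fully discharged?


t = capacity / current = 99.22 / 22.12 = 4.486 hr

4.486 hr


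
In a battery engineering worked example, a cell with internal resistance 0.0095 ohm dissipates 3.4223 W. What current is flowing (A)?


I = sqrt(Q / R) = sqrt(3.4223 / 0.0095) = sqrt(360.24) = 18.98 A

18.98 A


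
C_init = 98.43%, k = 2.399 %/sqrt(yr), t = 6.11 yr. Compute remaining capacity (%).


sqrt(t) = sqrt(6.11) = 2.4718
C_final = 98.43 - 2.399 * 2.4718 = 92.50%

92.50%


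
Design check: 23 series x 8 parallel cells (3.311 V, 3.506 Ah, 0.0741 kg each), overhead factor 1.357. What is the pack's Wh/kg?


Step 1: V_pack = 23 * 3.311 = 76.153 V
Step 2: C_pack = 8 * 3.506 = 28.048 Ah
Step 3: E_pack = V_pack * C_pack = 76.153 * 28.048 = 2135.9 Wh
Step 4: m_pack = 23 * 8 * 0.0741 * 1.357 = 18.502 kg
Step 5: ED = E_pack / m_pack = 2135.9 / 18.502 = 115.4 Wh/kg

115.4 Wh/kg


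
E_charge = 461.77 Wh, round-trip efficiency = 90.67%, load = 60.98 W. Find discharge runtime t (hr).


Step 1: E_discharge = eta/100 * E_charge = 90.67/100 * 461.77 = 418.69 Wh
Step 2: t = E_discharge / P = 418.69 / 60.98 = 6.866 hr

6.866 hr


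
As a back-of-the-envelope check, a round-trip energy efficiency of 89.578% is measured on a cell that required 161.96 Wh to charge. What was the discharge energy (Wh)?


E_dis = eta/100 * E_chg = 89.578/100 * 161.96 = 145.1 Wh

145.1 Wh


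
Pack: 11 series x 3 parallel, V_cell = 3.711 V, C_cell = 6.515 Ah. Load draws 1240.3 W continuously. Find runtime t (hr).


Step 1: E_pack = Ns * V_cell * Np * C_cell = 11 * 3.711 * 3 * 6.515 = 797.85 Wh
Step 2: t = E_pack / P = 797.85 / 1240.3 = 0.6433 hr

0.6433 hr


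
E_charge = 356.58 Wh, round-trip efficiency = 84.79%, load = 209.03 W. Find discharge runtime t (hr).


Step 1: E_discharge = eta/100 * E_charge = 84.79/100 * 356.58 = 302.34 Wh
Step 2: t = E_discharge / P = 302.34 / 209.03 = 1.446 hr

1.446 hr


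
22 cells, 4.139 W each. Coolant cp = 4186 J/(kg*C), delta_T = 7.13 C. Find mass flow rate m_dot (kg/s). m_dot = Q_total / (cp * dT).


Q_total = 22 * 4.139 = 91.058 W
m_dot = Q_total / (cp * dT) = 91.058 / (4186 * 7.13) = 0.003051 kg/s

0.003051 kg/s


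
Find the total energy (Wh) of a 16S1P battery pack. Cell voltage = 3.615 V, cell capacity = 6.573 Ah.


V_pack = 16 * 3.615 = 57.84 V
C_pack = 1 * 6.573 = 6.573 Ah
E = V_pack * C_pack = 57.84 * 6.573 = 380.2 Wh

380.2 Wh


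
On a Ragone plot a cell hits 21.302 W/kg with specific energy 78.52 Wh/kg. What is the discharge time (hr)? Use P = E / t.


t = E / P = 78.52 / 21.302 = 3.686 hr

3.686 hr


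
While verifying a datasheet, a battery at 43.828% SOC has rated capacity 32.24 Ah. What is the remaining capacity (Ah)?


remaining = SOC / 100 * total = 43.828 / 100 * 32.24 = 14.13 Ah

14.13 Ah


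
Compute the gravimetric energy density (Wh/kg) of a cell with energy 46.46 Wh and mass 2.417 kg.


ED = E / m = 46.46 / 2.417 = 19.22 Wh/kg

19.22 Wh/kg


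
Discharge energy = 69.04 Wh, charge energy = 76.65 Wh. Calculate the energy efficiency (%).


eta_e = E_dis / E_chg * 100 = 69.04 / 76.65 * 100 = 90.07%

90.07%


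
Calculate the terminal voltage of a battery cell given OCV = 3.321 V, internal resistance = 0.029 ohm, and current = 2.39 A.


IR drop = 2.39 * 0.029 = 0.06931 V
V = 3.321 - 0.06931 = 3.252 V

3.252 V


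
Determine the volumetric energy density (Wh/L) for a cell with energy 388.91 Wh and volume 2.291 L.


ED = E / V = 388.91 / 2.291 = 169.8 Wh/L

169.8 Wh/L


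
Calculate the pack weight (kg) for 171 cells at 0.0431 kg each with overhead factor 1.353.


Cell mass sum = 171 * 0.0431 = 7.3701 kg
With overhead 1.353: m_pack = 7.3701 * 1.353 = 9.972 kg

9.972 kg


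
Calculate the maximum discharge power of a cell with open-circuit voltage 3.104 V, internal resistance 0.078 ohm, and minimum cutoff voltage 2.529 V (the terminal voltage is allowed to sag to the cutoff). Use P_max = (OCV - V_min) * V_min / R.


dV = OCV - V_min = 0.575 V (so I_max = dV / R)
P_max = dV * V_min / R = 0.575 * 2.529 / 0.078 = 18.64 W

18.64 W


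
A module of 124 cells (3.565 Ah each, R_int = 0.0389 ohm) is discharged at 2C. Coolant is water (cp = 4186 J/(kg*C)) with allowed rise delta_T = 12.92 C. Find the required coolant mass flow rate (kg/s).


Step 1: I = 2 * 3.565 = 7.13 A
Step 2: Q_cell = I^2 * R = 7.13^2 * 0.0389 = 1.9776 W
Step 3: Q_total = 124 * 1.9776 = 245.22 W
Step 4: m_dot = Q_total / (cp * dT) = 245.22 / (4186 * 12.92) = 0.004534 kg/s

0.004534 kg/s


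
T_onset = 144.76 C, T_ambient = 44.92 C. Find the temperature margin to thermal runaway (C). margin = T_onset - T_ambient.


Safety margin = 144.76 C - 44.92 C = 99.84 C

99.84 C


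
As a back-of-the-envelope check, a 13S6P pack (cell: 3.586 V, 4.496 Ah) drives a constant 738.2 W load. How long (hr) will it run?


Step 1: E_pack = Ns * V_cell * Np * C_cell = 13 * 3.586 * 6 * 4.496 = 1257.6 Wh
Step 2: t = E_pack / P = 1257.6 / 738.2 = 1.704 hr

1.704 hr


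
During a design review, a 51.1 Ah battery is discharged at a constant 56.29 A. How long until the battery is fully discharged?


t = capacity / current = 51.1 / 56.29 = 0.9078 hr

0.9078 hr


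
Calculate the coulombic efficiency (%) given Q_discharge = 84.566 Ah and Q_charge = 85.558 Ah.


eta_c = Q_dis / Q_chg * 100 = 84.566 / 85.558 * 100 = 98.84%

98.84%


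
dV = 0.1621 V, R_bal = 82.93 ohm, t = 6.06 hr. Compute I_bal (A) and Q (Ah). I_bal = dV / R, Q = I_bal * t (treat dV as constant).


First, Ohm's law: I_bal = 0.1621 V / 82.93 ohm = 0.0019547 A
Then Q = I * t = 0.0019547 A * 6.06 hr = 0.01185 Ah

I=0.0019547 A, Q=0.01185 Ah


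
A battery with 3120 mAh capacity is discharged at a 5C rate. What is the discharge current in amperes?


Convert: capacity = 3120 mAh = 3.12 Ah
I = C_rate * capacity = 5 * 3.12 = 15.6 A

15.6 A


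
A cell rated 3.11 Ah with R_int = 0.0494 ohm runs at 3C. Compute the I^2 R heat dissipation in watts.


Step 1: I = C_rate * capacity = 3 * 3.11 = 9.33 A
Step 2: Q = I^2 * R = 9.33^2 * 0.0494 = 87.049 * 0.0494 = 4.300 W

4.300 W


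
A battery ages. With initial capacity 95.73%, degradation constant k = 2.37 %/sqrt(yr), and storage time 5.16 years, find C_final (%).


sqrt(t) = sqrt(5.16) = 2.2716
C_final = 95.73 - 2.37 * 2.2716 = 90.35%

90.35%


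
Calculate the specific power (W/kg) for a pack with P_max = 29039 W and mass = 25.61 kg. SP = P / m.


Specific power = 29039 W / 25.61 kg = 1134 W/kg

1134 W/kg


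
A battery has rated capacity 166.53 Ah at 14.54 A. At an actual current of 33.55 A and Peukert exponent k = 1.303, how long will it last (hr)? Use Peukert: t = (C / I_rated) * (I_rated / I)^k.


Step 1: t_rated = C / I_rated = 166.53 / 14.54 = 11.453 hr
Step 2: ratio = 14.54 / 33.55 = 0.43338
Step 3: ratio^k = 0.43338^1.303 = 0.33639
Step 4: t = t_rated * ratio^k = 11.453 * 0.33639 = 3.853 hr

3.853 hr


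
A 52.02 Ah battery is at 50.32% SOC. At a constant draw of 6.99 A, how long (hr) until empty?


Step 1: remaining = SOC/100 * C_total = 50.32/100 * 52.02 = 26.176 Ah
Step 2: t = remaining / I = 26.176 / 6.99 = 3.745 hr

3.745 hr


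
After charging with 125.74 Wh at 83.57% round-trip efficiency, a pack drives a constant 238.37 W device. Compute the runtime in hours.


Step 1: E_discharge = eta/100 * E_charge = 83.57/100 * 125.74 = 105.08 Wh
Step 2: t = E_discharge / P = 105.08 / 238.37 = 0.4408 hr

0.4408 hr


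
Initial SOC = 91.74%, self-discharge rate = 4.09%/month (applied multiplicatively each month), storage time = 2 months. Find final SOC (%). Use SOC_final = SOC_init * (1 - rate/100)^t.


decay = (1 - 4.09/100)^2 = 0.91987
SOC_final = 91.74 * 0.91987 = 84.39%

84.39%


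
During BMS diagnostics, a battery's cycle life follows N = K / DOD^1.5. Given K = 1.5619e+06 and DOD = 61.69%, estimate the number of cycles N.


Step 1: DOD^1.5 = 61.69^1.5 = 484.53
Step 2: N = 1.5619e+06 / 484.53 = 3224 cycles

3224 cycles


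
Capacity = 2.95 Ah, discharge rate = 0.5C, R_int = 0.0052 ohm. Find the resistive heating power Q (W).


Step 1: I = C_rate * capacity = 0.5 * 2.95 = 1.475 A
Step 2: Q = I^2 * R = 1.475^2 * 0.0052 = 2.1756 * 0.0052 = 0.01131 W

0.01131 W


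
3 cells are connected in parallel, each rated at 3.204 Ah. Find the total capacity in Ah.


C_total = 3 * 3.204 = 9.612 Ah

9.612 Ah


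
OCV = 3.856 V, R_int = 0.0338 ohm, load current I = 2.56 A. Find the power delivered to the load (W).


Step 1: V_terminal = OCV - I*R = 3.856 - 2.56 * 0.0338 = 3.7695 V
Step 2: P_out = V_terminal * I = 3.7695 * 2.56 = 9.650 W

9.650 W


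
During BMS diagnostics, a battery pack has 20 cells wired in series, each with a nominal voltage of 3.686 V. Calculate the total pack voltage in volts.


With 20 cells in series at 3.686 V each, V_pack = 73.72 V

73.72 V


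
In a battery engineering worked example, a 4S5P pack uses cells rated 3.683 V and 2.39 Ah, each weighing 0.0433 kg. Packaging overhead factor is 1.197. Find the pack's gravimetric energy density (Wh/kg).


Step 1: V_pack = 4 * 3.683 = 14.732 V
Step 2: C_pack = 5 * 2.39 = 11.95 Ah
Step 3: E_pack = V_pack * C_pack = 14.732 * 11.95 = 176.05 Wh
Step 4: m_pack = 4 * 5 * 0.0433 * 1.197 = 1.0366 kg
Step 5: ED = E_pack / m_pack = 176.05 / 1.0366 = 169.8 Wh/kg

169.8 Wh/kg


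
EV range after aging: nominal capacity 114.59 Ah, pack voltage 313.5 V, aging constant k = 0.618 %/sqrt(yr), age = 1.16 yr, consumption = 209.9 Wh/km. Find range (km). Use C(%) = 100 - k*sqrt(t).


Step 1: capacity retention = 100 - 0.618 * sqrt(1.16) = 100 - 0.618 * 1.077 = 99.334%
Step 2: C_now = 114.59 * 99.334/100 = 113.83 Ah
Step 3: E_pack = V * C_now = 313.5 * 113.83 = 35686 Wh
Step 4: range = E_pack / consumption = 35686 / 209.9 = 170.0 km

170.0 km


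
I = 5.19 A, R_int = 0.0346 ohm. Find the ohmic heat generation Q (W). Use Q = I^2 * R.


I^2 = 26.936
Q = 26.936 * 0.0346 = 0.9320 W

0.9320 W


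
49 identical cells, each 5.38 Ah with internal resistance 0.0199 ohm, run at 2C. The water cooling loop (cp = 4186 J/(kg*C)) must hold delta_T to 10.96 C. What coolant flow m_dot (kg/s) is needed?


Step 1: I = 2 * 5.38 = 10.76 A
Step 2: Q_cell = I^2 * R = 10.76^2 * 0.0199 = 2.304 W
Step 3: Q_total = 49 * 2.304 = 112.9 W
Step 4: m_dot = Q_total / (cp * dT) = 112.9 / (4186 * 10.96) = 0.002461 kg/s

0.002461 kg/s


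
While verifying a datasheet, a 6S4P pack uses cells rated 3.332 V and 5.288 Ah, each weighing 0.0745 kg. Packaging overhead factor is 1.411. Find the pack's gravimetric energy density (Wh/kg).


Step 1: V_pack = 6 * 3.332 = 19.992 V
Step 2: C_pack = 4 * 5.288 = 21.152 Ah
Step 3: E_pack = V_pack * C_pack = 19.992 * 21.152 = 422.87 Wh
Step 4: m_pack = 6 * 4 * 0.0745 * 1.411 = 2.5229 kg
Step 5: ED = E_pack / m_pack = 422.87 / 2.5229 = 167.6 Wh/kg

167.6 Wh/kg


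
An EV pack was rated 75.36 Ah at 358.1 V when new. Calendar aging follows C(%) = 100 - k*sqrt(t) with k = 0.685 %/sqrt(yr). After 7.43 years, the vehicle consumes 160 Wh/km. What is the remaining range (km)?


Step 1: capacity retention = 100 - 0.685 * sqrt(7.43) = 100 - 0.685 * 2.7258 = 98.133%
Step 2: C_now = 75.36 * 98.133/100 = 73.953 Ah
Step 3: E_pack = V * C_now = 358.1 * 73.953 = 26483 Wh
Step 4: range = E_pack / consumption = 26483 / 160 = 165.5 km

165.5 km


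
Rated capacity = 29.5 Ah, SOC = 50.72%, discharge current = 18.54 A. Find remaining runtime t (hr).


Step 1: remaining = SOC/100 * C_total = 50.72/100 * 29.5 = 14.962 Ah
Step 2: t = remaining / I = 14.962 / 18.54 = 0.8070 hr

0.8070 hr


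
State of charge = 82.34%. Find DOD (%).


Complement of SOC: DOD = 100% - 82.34% = 17.66%

17.66%


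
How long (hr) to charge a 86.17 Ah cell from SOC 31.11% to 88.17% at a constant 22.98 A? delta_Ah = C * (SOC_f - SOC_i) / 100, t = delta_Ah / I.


Step 1: dSOC = 88.17% - 31.11% = 57.06%
Step 2: delta_Ah = 86.17 * 57.06 / 100 = 49.169 Ah
Step 3: t = 49.169 / 22.98 = 2.140 hr

2.140 hr


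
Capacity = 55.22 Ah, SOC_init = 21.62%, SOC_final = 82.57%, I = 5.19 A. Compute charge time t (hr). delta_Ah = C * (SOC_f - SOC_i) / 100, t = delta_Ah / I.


delta_Ah = 55.22 * (82.57 - 21.62) / 100 = 33.657 Ah
t = delta_Ah / I = 33.657 / 5.19 = 6.485 hr

6.485 hr


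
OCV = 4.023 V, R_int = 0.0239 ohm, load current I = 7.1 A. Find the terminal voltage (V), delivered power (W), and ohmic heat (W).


Step 1: V_terminal = OCV - I*R = 4.023 - 7.1 * 0.0239 = 3.8533 V
Step 2: P_out = V_terminal * I = 3.8533 * 7.1 = 27.36 W
Step 3: Q = I^2 * R = 7.1^2 * 0.0239 = 1.205 W

V=3.8533 V, P=27.36 W, Q=1.205 W


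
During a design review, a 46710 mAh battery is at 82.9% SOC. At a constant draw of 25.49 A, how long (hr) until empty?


Convert: C_total = 46710 mAh = 46.71 Ah
Step 1: remaining = SOC/100 * C_total = 82.9/100 * 46.71 = 38.723 Ah
Step 2: t = remaining / I = 38.723 / 25.49 = 1.519 hr

1.519 hr


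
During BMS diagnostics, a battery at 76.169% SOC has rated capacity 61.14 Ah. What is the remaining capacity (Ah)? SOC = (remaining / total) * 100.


remaining = SOC / 100 * total = 76.169 / 100 * 61.14 = 46.57 Ah

46.57 Ah


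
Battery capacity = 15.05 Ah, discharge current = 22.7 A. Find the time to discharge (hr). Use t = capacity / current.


t = capacity / current = 15.05 / 22.7 = 0.6630 hr

0.6630 hr


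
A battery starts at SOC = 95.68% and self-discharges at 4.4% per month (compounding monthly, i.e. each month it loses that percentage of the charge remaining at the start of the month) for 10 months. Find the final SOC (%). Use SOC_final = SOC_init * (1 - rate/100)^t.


Monthly retention factor = 1 - 4.4/100 = 0.956
Over 10 months: factor^10 = 0.63764
SOC_final = 95.68 * 0.63764 = 61.01%

61.01%


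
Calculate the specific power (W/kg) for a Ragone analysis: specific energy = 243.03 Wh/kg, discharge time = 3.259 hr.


P_specific = E / t = 243.03 / 3.259 = 74.57 W/kg

74.57 W/kg


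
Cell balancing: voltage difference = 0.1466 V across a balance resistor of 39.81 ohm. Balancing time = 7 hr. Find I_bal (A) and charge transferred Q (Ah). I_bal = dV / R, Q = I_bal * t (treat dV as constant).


First, Ohm's law: I_bal = 0.1466 V / 39.81 ohm = 0.0036825 A
Then Q = I * t = 0.0036825 A * 7 hr = 0.02578 Ah

I=0.0036825 A, Q=0.02578 Ah


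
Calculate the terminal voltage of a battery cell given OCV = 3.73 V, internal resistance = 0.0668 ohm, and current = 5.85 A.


IR drop = 5.85 * 0.0668 = 0.39078 V
V = 3.73 - 0.39078 = 3.339 V

3.339 V


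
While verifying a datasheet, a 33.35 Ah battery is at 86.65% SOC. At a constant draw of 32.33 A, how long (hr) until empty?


Step 1: remaining = SOC/100 * C_total = 86.65/100 * 33.35 = 28.898 Ah
Step 2: t = remaining / I = 28.898 / 32.33 = 0.8938 hr

0.8938 hr


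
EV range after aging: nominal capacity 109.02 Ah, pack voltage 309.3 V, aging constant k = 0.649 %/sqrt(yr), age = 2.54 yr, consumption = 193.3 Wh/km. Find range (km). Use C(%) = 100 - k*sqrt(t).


Step 1: capacity retention = 100 - 0.649 * sqrt(2.54) = 100 - 0.649 * 1.5937 = 98.966%
Step 2: C_now = 109.02 * 98.966/100 = 107.89 Ah
Step 3: E_pack = V * C_now = 309.3 * 107.89 = 33370 Wh
Step 4: range = E_pack / consumption = 33370 / 193.3 = 172.6 km

172.6 km


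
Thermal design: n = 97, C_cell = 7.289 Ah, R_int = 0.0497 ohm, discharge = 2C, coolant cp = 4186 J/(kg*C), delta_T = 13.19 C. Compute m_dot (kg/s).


Step 1: I = 2 * 7.289 = 14.578 A
Step 2: Q_cell = I^2 * R = 14.578^2 * 0.0497 = 10.562 W
Step 3: Q_total = 97 * 10.562 = 1024.5 W
Step 4: m_dot = Q_total / (cp * dT) = 1024.5 / (4186 * 13.19) = 0.01856 kg/s

0.01856 kg/s


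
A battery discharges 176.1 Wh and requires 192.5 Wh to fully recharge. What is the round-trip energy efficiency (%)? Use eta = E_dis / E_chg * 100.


Round-trip efficiency = 176.1/192.5 * 100% = 91.48%

91.48%


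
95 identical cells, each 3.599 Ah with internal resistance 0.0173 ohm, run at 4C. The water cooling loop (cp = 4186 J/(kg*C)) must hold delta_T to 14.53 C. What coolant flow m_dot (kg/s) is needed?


Step 1: I = 4 * 3.599 = 14.396 A
Step 2: Q_cell = I^2 * R = 14.396^2 * 0.0173 = 3.5853 W
Step 3: Q_total = 95 * 3.5853 = 340.6 W
Step 4: m_dot = Q_total / (cp * dT) = 340.6 / (4186 * 14.53) = 0.005600 kg/s

0.005600 kg/s


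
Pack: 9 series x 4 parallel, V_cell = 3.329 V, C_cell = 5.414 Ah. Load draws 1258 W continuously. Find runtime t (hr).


Step 1: E_pack = Ns * V_cell * Np * C_cell = 9 * 3.329 * 4 * 5.414 = 648.84 Wh
Step 2: t = E_pack / P = 648.84 / 1258 = 0.5158 hr

0.5158 hr


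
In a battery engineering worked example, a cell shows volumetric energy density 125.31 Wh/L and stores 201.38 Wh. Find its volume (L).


V = E / ED = 201.38 / 125.31 = 1.607 L

1.607 L


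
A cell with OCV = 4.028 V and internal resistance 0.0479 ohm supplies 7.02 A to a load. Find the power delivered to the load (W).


Step 1: V_terminal = OCV - I*R = 4.028 - 7.02 * 0.0479 = 3.6917 V
Step 2: P_out = V_terminal * I = 3.6917 * 7.02 = 25.92 W

25.92 W


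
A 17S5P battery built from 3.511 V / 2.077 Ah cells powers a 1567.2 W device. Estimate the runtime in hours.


Step 1: E_pack = Ns * V_cell * Np * C_cell = 17 * 3.511 * 5 * 2.077 = 619.85 Wh
Step 2: t = E_pack / P = 619.85 / 1567.2 = 0.3955 hr

0.3955 hr


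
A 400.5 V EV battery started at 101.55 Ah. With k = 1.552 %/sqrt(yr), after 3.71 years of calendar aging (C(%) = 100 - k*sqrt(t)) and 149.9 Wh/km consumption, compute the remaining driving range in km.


Step 1: capacity retention = 100 - 1.552 * sqrt(3.71) = 100 - 1.552 * 1.9261 = 97.011%
Step 2: C_now = 101.55 * 97.011/100 = 98.515 Ah
Step 3: E_pack = V * C_now = 400.5 * 98.515 = 39455 Wh
Step 4: range = E_pack / consumption = 39455 / 149.9 = 263.2 km

263.2 km


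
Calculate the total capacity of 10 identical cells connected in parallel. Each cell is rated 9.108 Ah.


C_total = 10 * 9.108 = 91.08 Ah

91.08 Ah


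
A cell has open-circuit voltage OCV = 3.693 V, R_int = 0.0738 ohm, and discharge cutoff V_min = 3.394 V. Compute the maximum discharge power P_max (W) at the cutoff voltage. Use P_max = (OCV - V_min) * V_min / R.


P_max = (OCV - V_min) * V_min / R = (3.693 - 3.394) * 3.394 / 0.0738 = 0.299 * 3.394 / 0.0738 = 13.75 W

13.75 W


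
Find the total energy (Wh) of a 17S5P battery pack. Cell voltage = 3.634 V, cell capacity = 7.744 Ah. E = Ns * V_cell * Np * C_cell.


E = Ns * Vcell * Np * Ccell = 17 * 3.634 * 5 * 7.744 = 2392 Wh

2392 Wh


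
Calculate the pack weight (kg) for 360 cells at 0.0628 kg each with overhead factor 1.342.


Cell mass sum = 360 * 0.0628 = 22.608 kg
With overhead 1.342: m_pack = 22.608 * 1.342 = 30.34 kg

30.34 kg


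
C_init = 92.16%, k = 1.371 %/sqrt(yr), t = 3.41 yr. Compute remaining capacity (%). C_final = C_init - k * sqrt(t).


Step 1: sqrt(3.41 yr) = 1.8466
Step 2: drop = 1.371 * 1.8466 = 2.5317
Step 3: C_final = 92.16 - 2.5317 = 89.63%

89.63%


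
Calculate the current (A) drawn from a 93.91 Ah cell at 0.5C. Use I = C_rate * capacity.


At 0.5C: I = 0.5 * 93.91 Ah = 46.955 A

46.955 A


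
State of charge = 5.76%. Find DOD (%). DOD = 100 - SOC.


DOD = 100 - SOC = 100 - 5.76 = 94.24%

94.24%


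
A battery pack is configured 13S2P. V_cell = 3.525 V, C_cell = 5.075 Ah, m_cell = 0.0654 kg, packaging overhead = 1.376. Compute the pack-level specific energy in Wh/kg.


Step 1: V_pack = 13 * 3.525 = 45.825 V
Step 2: C_pack = 2 * 5.075 = 10.15 Ah
Step 3: E_pack = V_pack * C_pack = 45.825 * 10.15 = 465.12 Wh
Step 4: m_pack = 13 * 2 * 0.0654 * 1.376 = 2.3398 kg
Step 5: ED = E_pack / m_pack = 465.12 / 2.3398 = 198.8 Wh/kg

198.8 Wh/kg


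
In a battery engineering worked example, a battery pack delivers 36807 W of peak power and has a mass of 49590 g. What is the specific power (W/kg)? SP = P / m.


Convert: m = 49590 g = 49.59 kg
SP = P / m = 36807 / 49.59 = 742.2 W/kg

742.2 W/kg


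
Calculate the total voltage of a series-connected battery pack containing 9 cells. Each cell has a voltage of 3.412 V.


Series voltages add: 9 * 3.412 V = 30.708 V

30.708 V


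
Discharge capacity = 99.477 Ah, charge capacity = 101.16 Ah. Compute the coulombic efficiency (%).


Coulombic efficiency = 99.477/101.16 * 100% = 98.34%

98.34%


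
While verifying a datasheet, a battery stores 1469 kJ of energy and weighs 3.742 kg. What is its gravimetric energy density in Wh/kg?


Convert: E = 1469 kJ = 408.06 Wh
ED = E / m = 408.06 / 3.742 = 109.0 Wh/kg

109.0 Wh/kg


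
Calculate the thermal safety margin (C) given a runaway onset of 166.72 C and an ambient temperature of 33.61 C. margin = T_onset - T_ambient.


margin = T_onset - T_ambient = 166.72 - 33.61 = 133.11 C

133.11 C


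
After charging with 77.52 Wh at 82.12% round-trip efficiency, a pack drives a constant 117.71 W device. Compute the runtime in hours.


Step 1: E_discharge = eta/100 * E_charge = 82.12/100 * 77.52 = 63.659 Wh
Step 2: t = E_discharge / P = 63.659 / 117.71 = 0.5408 hr

0.5408 hr


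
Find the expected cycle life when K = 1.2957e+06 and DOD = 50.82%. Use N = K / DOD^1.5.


DOD^1.5 = 362.29
N = K / DOD^1.5 = 1.2957e+06 / 362.29 = 3576

3576 cycles


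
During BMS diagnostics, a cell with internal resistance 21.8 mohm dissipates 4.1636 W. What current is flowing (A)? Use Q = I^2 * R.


Convert: R = 21.8 mohm = 0.0218 ohm
I = sqrt(Q / R) = sqrt(4.1636 / 0.0218) = sqrt(190.99) = 13.82 A

13.82 A


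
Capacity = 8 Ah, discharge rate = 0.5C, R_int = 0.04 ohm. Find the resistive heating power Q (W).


Step 1: I = C_rate * capacity = 0.5 * 8 = 4 A
Step 2: Q = I^2 * R = 4^2 * 0.04 = 16 * 0.04 = 0.6400 W

0.6400 W


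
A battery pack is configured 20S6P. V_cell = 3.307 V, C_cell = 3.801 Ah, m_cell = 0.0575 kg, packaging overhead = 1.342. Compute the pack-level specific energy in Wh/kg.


Step 1: V_pack = 20 * 3.307 = 66.14 V
Step 2: C_pack = 6 * 3.801 = 22.806 Ah
Step 3: E_pack = V_pack * C_pack = 66.14 * 22.806 = 1508.4 Wh
Step 4: m_pack = 20 * 6 * 0.0575 * 1.342 = 9.2598 kg
Step 5: ED = E_pack / m_pack = 1508.4 / 9.2598 = 162.9 Wh/kg

162.9 Wh/kg


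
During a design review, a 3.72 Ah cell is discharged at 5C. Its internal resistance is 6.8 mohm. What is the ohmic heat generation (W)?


Convert: R = 6.8 mohm = 0.0068 ohm
Step 1: I = C_rate * capacity = 5 * 3.72 = 18.6 A
Step 2: Q = I^2 * R = 18.6^2 * 0.0068 = 345.96 * 0.0068 = 2.353 W

2.353 W
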